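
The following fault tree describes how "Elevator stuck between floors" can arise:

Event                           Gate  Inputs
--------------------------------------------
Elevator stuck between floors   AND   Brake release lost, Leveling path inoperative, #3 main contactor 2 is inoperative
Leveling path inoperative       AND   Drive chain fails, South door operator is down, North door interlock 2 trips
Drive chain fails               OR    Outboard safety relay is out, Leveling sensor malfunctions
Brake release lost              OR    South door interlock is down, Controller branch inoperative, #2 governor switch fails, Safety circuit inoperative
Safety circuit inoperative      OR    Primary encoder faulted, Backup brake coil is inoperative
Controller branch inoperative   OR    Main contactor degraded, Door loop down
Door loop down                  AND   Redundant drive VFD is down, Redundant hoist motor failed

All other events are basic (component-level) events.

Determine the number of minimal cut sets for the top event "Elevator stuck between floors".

Door loop down [AND]: one cut set from each child combined → 1 × 1 = 1 cut set(s).
Controller branch inoperative [OR]: union of children's cut sets → 2 cut set(s).
Safety circuit inoperative [OR]: union of children's cut sets → 2 cut set(s).
Brake release lost [OR]: union of children's cut sets → 6 cut set(s).
Drive chain fails [OR]: union of children's cut sets → 2 cut set(s).
Leveling path inoperative [AND]: one cut set from each child combined → 2 × 1 × 1 = 2 cut set(s).
Elevator stuck between floors [AND]: one cut set from each child combined → 6 × 2 × 1 = 12 cut set(s).

12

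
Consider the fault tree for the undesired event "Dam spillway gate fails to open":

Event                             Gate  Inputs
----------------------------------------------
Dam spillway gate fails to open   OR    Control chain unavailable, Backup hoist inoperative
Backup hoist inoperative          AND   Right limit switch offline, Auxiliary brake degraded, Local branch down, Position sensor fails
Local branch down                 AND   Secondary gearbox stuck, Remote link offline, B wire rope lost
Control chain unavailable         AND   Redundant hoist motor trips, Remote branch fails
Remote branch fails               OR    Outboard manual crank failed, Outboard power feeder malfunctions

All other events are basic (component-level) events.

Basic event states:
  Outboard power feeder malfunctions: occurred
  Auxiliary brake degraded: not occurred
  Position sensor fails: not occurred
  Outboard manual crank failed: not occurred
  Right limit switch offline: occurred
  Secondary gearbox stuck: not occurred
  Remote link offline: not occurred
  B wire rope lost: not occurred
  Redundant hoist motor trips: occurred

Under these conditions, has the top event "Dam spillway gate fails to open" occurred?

Yes

Remote branch fails [OR]: Outboard manual crank failed=not, Outboard power feeder malfunctions=occurs → at least one input occurs → occurs.
Control chain unavailable [AND]: Redundant hoist motor trips=occurs, Remote branch fails=occurs → all inputs occur → occurs.
Local branch down [AND]: Secondary gearbox stuck=not, Remote link offline=not, B wire rope lost=not → not all inputs occur → does not occur.
Backup hoist inoperative [AND]: Right limit switch offline=occurs, Auxiliary brake degraded=not, Local branch down=not, Position sensor fails=not → not all inputs occur → does not occur.
Dam spillway gate fails to open [OR]: Control chain unavailable=occurs, Backup hoist inoperative=not → at least one input occurs → occurs.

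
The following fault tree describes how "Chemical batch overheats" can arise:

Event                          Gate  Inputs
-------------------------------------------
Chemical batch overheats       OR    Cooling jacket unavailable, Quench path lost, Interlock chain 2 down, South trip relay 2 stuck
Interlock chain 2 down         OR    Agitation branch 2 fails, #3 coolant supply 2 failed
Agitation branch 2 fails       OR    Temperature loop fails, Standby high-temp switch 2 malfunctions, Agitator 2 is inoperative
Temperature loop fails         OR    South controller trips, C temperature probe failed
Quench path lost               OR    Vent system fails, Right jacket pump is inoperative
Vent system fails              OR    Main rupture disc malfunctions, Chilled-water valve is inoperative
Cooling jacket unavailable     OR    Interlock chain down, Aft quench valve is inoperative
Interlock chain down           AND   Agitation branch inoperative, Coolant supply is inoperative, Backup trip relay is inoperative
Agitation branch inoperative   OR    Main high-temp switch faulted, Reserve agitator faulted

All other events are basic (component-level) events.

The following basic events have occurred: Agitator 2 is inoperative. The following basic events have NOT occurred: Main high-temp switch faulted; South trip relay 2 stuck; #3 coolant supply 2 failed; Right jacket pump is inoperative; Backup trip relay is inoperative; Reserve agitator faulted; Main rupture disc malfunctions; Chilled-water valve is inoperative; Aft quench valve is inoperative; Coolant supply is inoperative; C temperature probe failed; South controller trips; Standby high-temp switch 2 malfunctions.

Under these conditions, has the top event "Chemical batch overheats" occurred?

Agitation branch inoperative [OR]: Main high-temp switch faulted=not, Reserve agitator faulted=not → no input occurs → does not occur.
Interlock chain down [AND]: Agitation branch inoperative=not, Coolant supply is inoperative=not, Backup trip relay is inoperative=not → not all inputs occur → does not occur.
Cooling jacket unavailable [OR]: Interlock chain down=not, Aft quench valve is inoperative=not → no input occurs → does not occur.
Vent system fails [OR]: Main rupture disc malfunctions=not, Chilled-water valve is inoperative=not → no input occurs → does not occur.
Quench path lost [OR]: Vent system fails=not, Right jacket pump is inoperative=not → no input occurs → does not occur.
Temperature loop fails [OR]: South controller trips=not, C temperature probe failed=not → no input occurs → does not occur.
Agitation branch 2 fails [OR]: Temperature loop fails=not, Standby high-temp switch 2 malfunctions=not, Agitator 2 is inoperative=occurs → at least one input occurs → occurs.
Interlock chain 2 down [OR]: Agitation branch 2 fails=occurs, #3 coolant supply 2 failed=not → at least one input occurs → occurs.
Chemical batch overheats [OR]: Cooling jacket unavailable=not, Quench path lost=not, Interlock chain 2 down=occurs, South trip relay 2 stuck=not → at least one input occurs → occurs.

Yes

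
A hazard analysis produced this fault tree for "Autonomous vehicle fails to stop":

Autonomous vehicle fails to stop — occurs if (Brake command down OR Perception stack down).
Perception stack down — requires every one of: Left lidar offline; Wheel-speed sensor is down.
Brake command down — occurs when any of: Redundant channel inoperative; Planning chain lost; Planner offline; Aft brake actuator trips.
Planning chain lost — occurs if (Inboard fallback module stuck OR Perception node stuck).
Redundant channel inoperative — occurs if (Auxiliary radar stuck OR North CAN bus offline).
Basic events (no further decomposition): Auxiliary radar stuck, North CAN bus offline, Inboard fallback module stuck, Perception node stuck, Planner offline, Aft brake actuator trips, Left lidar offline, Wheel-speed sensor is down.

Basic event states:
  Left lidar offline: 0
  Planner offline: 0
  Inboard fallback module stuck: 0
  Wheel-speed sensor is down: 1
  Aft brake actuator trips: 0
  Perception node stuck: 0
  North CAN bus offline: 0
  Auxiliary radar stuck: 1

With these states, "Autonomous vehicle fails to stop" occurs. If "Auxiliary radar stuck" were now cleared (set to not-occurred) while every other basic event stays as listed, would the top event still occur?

Counterfactual: set "Auxiliary radar stuck" to not occurred.
Redundant channel inoperative [OR]: Auxiliary radar stuck=not, North CAN bus offline=not → no input occurs → does not occur.
Planning chain lost [OR]: Inboard fallback module stuck=not, Perception node stuck=not → no input occurs → does not occur.
Brake command down [OR]: Redundant channel inoperative=not, Planning chain lost=not, Planner offline=not, Aft brake actuator trips=not → no input occurs → does not occur.
Perception stack down [AND]: Left lidar offline=not, Wheel-speed sensor is down=occurs → not all inputs occur → does not occur.
Autonomous vehicle fails to stop [OR]: Brake command down=not, Perception stack down=not → no input occurs → does not occur.

No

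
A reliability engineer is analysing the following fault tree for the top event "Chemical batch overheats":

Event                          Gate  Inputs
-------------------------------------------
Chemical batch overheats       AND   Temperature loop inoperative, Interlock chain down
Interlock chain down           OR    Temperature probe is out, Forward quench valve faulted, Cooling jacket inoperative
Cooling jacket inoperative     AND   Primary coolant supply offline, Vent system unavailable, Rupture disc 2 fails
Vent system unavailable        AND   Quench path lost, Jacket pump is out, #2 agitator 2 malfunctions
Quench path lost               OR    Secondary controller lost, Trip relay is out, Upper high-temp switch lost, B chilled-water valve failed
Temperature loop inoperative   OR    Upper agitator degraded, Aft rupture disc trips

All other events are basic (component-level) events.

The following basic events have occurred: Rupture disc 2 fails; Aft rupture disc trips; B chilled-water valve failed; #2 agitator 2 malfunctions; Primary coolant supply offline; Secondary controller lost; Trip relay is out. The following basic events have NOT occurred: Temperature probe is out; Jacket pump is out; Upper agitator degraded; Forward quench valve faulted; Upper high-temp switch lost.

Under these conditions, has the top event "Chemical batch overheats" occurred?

Temperature loop inoperative [OR]: Upper agitator degraded=not, Aft rupture disc trips=occurs → at least one input occurs → occurs.
Quench path lost [OR]: Secondary controller lost=occurs, Trip relay is out=occurs, Upper high-temp switch lost=not, B chilled-water valve failed=occurs → at least one input occurs → occurs.
Vent system unavailable [AND]: Quench path lost=occurs, Jacket pump is out=not, #2 agitator 2 malfunctions=occurs → not all inputs occur → does not occur.
Cooling jacket inoperative [AND]: Primary coolant supply offline=occurs, Vent system unavailable=not, Rupture disc 2 fails=occurs → not all inputs occur → does not occur.
Interlock chain down [OR]: Temperature probe is out=not, Forward quench valve faulted=not, Cooling jacket inoperative=not → no input occurs → does not occur.
Chemical batch overheats [AND]: Temperature loop inoperative=occurs, Interlock chain down=not → not all inputs occur → does not occur.

No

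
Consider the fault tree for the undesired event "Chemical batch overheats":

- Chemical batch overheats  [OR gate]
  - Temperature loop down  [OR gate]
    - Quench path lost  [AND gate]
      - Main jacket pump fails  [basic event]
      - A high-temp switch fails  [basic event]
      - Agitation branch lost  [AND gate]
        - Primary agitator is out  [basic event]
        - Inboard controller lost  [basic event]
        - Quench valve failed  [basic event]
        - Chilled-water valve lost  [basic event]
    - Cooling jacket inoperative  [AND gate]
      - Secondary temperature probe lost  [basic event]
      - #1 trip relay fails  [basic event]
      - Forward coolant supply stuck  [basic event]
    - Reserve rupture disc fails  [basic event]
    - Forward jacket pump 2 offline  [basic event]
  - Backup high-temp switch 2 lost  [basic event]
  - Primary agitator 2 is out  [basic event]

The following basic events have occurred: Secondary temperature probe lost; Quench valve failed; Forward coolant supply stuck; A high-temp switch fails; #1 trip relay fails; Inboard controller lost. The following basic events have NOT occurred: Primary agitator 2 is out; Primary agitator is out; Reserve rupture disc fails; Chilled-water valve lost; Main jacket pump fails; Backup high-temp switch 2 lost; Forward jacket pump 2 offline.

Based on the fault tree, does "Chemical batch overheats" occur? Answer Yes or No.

Agitation branch lost [AND]: Primary agitator is out=not, Inboard controller lost=occurs, Quench valve failed=occurs, Chilled-water valve lost=not → not all inputs occur → does not occur.
Quench path lost [AND]: Main jacket pump fails=not, A high-temp switch fails=occurs, Agitation branch lost=not → not all inputs occur → does not occur.
Cooling jacket inoperative [AND]: Secondary temperature probe lost=occurs, #1 trip relay fails=occurs, Forward coolant supply stuck=occurs → all inputs occur → occurs.
Temperature loop down [OR]: Quench path lost=not, Cooling jacket inoperative=occurs, Reserve rupture disc fails=not, Forward jacket pump 2 offline=not → at least one input occurs → occurs.
Chemical batch overheats [OR]: Temperature loop down=occurs, Backup high-temp switch 2 lost=not, Primary agitator 2 is out=not → at least one input occurs → occurs.

Yes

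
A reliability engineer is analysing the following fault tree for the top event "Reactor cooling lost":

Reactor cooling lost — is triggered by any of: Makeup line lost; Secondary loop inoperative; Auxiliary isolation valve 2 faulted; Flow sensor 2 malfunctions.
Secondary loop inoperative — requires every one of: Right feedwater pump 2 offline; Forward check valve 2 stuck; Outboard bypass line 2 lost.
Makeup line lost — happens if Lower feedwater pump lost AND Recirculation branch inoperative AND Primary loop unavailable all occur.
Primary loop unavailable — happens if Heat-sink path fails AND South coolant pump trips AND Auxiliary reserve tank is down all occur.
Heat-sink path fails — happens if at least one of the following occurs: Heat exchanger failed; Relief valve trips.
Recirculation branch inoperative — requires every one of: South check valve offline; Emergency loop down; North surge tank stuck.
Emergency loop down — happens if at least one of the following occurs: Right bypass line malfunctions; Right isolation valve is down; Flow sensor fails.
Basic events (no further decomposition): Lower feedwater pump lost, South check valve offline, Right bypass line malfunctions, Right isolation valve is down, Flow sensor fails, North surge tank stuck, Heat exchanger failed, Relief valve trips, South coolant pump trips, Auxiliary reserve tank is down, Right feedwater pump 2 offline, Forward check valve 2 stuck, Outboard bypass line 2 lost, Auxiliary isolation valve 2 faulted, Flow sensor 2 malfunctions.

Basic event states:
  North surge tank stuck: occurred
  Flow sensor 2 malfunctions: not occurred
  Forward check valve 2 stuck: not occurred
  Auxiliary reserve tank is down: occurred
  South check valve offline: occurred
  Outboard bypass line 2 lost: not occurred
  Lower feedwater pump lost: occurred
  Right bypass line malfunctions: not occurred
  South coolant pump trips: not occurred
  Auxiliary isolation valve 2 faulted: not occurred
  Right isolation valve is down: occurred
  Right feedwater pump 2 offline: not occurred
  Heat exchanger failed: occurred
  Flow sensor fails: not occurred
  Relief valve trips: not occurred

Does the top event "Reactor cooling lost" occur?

Emergency loop down [OR]: Right bypass line malfunctions=not, Right isolation valve is down=occurs, Flow sensor fails=not → at least one input occurs → occurs.
Recirculation branch inoperative [AND]: South check valve offline=occurs, Emergency loop down=occurs, North surge tank stuck=occurs → all inputs occur → occurs.
Heat-sink path fails [OR]: Heat exchanger failed=occurs, Relief valve trips=not → at least one input occurs → occurs.
Primary loop unavailable [AND]: Heat-sink path fails=occurs, South coolant pump trips=not, Auxiliary reserve tank is down=occurs → not all inputs occur → does not occur.
Makeup line lost [AND]: Lower feedwater pump lost=occurs, Recirculation branch inoperative=occurs, Primary loop unavailable=not → not all inputs occur → does not occur.
Secondary loop inoperative [AND]: Right feedwater pump 2 offline=not, Forward check valve 2 stuck=not, Outboard bypass line 2 lost=not → not all inputs occur → does not occur.
Reactor cooling lost [OR]: Makeup line lost=not, Secondary loop inoperative=not, Auxiliary isolation valve 2 faulted=not, Flow sensor 2 malfunctions=not → no input occurs → does not occur.

No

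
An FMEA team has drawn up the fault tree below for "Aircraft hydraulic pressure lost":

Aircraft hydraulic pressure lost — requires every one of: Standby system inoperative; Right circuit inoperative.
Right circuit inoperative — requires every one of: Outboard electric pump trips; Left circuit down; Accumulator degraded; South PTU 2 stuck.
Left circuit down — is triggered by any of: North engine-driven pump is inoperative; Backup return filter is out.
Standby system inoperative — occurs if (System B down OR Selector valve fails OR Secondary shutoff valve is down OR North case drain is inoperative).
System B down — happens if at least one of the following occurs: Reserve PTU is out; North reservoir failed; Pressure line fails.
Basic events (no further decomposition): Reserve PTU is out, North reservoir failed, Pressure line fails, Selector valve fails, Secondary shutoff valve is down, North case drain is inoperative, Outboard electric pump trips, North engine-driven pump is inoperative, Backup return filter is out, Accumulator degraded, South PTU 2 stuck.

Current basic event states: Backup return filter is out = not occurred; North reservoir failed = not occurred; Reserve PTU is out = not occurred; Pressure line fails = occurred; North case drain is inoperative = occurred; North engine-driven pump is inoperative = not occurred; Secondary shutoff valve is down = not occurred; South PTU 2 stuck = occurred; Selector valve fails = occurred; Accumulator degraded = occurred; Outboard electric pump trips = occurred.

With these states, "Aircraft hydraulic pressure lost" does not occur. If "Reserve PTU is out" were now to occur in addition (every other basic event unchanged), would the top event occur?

No

Counterfactual: set "Reserve PTU is out" to occurred.
System B down [OR]: Reserve PTU is out=occurs, North reservoir failed=not, Pressure line fails=occurs → at least one input occurs → occurs.
Standby system inoperative [OR]: System B down=occurs, Selector valve fails=occurs, Secondary shutoff valve is down=not, North case drain is inoperative=occurs → at least one input occurs → occurs.
Left circuit down [OR]: North engine-driven pump is inoperative=not, Backup return filter is out=not → no input occurs → does not occur.
Right circuit inoperative [AND]: Outboard electric pump trips=occurs, Left circuit down=not, Accumulator degraded=occurs, South PTU 2 stuck=occurs → not all inputs occur → does not occur.
Aircraft hydraulic pressure lost [AND]: Standby system inoperative=occurs, Right circuit inoperative=not → not all inputs occur → does not occur.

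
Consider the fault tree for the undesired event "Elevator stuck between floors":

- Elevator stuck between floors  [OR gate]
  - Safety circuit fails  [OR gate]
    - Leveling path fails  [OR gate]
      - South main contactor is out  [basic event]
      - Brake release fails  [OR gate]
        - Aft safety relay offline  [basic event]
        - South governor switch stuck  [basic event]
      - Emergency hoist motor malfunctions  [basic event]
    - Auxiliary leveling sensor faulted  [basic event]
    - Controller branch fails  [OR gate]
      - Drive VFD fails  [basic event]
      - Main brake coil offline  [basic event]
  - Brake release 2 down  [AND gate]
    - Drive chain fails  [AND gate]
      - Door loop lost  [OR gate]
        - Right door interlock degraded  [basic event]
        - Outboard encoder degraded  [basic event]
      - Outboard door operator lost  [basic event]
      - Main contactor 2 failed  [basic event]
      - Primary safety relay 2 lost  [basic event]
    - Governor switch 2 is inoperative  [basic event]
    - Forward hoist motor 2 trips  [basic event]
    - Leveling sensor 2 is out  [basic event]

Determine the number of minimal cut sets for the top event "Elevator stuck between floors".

Brake release fails [OR]: union of children's cut sets → 2 cut set(s).
Leveling path fails [OR]: union of children's cut sets → 4 cut set(s).
Controller branch fails [OR]: union of children's cut sets → 2 cut set(s).
Safety circuit fails [OR]: union of children's cut sets → 7 cut set(s).
Door loop lost [OR]: union of children's cut sets → 2 cut set(s).
Drive chain fails [AND]: one cut set from each child combined → 2 × 1 × 1 × 1 = 2 cut set(s).
Brake release 2 down [AND]: one cut set from each child combined → 2 × 1 × 1 × 1 = 2 cut set(s).
Elevator stuck between floors [OR]: union of children's cut sets → 9 cut set(s).
Minimal cut sets: {South main contactor is out}; {Aft safety relay offline}; {South governor switch stuck}; {Emergency hoist motor malfunctions}; {Auxiliary leveling sensor faulted}; {Drive VFD fails}; {Main brake coil offline}; {Forward hoist motor 2 trips, Governor switch 2 is inoperative, Leveling sensor 2 is out, Main contactor 2 failed, Outboard door operator lost, Primary safety relay 2 lost, Right door interlock degraded}; {Forward hoist motor 2 trips, Governor switch 2 is inoperative, Leveling sensor 2 is out, Main contactor 2 failed, Outboard door operator lost, Outboard encoder degraded, Primary safety relay 2 lost}.

9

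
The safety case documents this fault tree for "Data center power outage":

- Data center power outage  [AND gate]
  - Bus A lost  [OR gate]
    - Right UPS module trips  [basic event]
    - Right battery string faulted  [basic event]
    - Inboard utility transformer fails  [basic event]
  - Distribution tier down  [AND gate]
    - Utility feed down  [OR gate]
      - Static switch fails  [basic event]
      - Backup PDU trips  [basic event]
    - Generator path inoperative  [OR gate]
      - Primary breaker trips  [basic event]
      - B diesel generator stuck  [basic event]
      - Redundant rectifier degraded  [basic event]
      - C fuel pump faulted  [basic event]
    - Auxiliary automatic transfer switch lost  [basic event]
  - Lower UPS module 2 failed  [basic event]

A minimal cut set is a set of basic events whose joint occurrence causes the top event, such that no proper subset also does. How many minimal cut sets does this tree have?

24

Bus A lost [OR]: union of children's cut sets → 3 cut set(s).
Utility feed down [OR]: union of children's cut sets → 2 cut set(s).
Generator path inoperative [OR]: union of children's cut sets → 4 cut set(s).
Distribution tier down [AND]: one cut set from each child combined → 2 × 4 × 1 = 8 cut set(s).
Data center power outage [AND]: one cut set from each child combined → 3 × 8 × 1 = 24 cut set(s).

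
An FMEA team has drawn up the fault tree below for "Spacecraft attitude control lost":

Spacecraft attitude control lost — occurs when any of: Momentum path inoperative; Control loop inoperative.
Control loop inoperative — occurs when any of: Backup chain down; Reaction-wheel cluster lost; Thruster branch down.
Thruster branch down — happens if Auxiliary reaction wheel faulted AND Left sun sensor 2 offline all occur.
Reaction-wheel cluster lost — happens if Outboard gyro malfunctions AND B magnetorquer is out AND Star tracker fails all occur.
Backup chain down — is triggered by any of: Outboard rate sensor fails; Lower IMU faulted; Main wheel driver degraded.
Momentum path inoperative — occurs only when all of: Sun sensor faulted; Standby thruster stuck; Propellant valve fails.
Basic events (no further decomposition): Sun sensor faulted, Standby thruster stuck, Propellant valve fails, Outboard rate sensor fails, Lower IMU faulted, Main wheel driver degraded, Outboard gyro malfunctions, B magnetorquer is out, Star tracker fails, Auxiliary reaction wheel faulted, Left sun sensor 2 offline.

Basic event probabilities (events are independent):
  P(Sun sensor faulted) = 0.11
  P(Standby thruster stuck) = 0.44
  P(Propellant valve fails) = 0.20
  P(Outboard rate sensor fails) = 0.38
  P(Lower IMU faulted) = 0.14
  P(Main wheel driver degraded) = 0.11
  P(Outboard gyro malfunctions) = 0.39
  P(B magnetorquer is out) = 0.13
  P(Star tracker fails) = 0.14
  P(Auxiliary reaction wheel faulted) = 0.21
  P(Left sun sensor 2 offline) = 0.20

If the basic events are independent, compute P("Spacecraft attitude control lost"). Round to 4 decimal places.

P(Momentum path inoperative) [AND] = 0.11 × 0.44 × 0.20 = 0.009680
P(Backup chain down) [OR] = 1 − (1−0.38) × (1−0.14) × (1−0.11) = 0.525452
P(Reaction-wheel cluster lost) [AND] = 0.39 × 0.13 × 0.14 = 0.007098
P(Thruster branch down) [AND] = 0.21 × 0.20 = 0.042000
P(Control loop inoperative) [OR] = 1 − (1−0.525452) × (1−0.007098) × (1−0.042000) = 0.548610
P(Spacecraft attitude control lost) [OR] = 1 − (1−0.009680) × (1−0.548610) = 0.552979
Rounded to 4 decimal places: P(Spacecraft attitude control lost) ≈ 0.5530.

0.5530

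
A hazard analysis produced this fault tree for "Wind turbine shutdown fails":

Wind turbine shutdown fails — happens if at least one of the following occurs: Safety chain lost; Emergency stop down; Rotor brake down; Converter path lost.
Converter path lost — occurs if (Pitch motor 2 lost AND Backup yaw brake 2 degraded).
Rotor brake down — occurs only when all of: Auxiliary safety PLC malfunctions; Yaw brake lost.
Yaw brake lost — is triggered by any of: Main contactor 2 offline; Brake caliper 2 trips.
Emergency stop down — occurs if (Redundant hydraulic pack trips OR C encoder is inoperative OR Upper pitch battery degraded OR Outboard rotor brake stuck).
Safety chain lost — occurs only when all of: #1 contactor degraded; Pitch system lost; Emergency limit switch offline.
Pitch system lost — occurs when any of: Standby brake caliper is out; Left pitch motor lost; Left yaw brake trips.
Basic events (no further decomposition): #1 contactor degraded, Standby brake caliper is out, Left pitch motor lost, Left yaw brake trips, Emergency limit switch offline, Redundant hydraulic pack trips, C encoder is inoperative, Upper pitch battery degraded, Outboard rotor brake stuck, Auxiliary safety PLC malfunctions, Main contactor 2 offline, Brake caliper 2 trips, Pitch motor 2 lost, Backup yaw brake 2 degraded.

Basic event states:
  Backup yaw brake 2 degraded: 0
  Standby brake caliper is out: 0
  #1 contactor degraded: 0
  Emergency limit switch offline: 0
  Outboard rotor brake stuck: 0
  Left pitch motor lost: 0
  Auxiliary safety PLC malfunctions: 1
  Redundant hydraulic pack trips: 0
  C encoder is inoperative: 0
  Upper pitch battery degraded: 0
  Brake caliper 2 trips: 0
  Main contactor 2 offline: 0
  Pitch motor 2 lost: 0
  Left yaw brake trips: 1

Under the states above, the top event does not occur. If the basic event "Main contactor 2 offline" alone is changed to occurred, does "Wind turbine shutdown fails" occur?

Counterfactual: set "Main contactor 2 offline" to occurred.
Pitch system lost [OR]: Standby brake caliper is out=not, Left pitch motor lost=not, Left yaw brake trips=occurs → at least one input occurs → occurs.
Safety chain lost [AND]: #1 contactor degraded=not, Pitch system lost=occurs, Emergency limit switch offline=not → not all inputs occur → does not occur.
Emergency stop down [OR]: Redundant hydraulic pack trips=not, C encoder is inoperative=not, Upper pitch battery degraded=not, Outboard rotor brake stuck=not → no input occurs → does not occur.
Yaw brake lost [OR]: Main contactor 2 offline=occurs, Brake caliper 2 trips=not → at least one input occurs → occurs.
Rotor brake down [AND]: Auxiliary safety PLC malfunctions=occurs, Yaw brake lost=occurs → all inputs occur → occurs.
Converter path lost [AND]: Pitch motor 2 lost=not, Backup yaw brake 2 degraded=not → not all inputs occur → does not occur.
Wind turbine shutdown fails [OR]: Safety chain lost=not, Emergency stop down=not, Rotor brake down=occurs, Converter path lost=not → at least one input occurs → occurs.

Yes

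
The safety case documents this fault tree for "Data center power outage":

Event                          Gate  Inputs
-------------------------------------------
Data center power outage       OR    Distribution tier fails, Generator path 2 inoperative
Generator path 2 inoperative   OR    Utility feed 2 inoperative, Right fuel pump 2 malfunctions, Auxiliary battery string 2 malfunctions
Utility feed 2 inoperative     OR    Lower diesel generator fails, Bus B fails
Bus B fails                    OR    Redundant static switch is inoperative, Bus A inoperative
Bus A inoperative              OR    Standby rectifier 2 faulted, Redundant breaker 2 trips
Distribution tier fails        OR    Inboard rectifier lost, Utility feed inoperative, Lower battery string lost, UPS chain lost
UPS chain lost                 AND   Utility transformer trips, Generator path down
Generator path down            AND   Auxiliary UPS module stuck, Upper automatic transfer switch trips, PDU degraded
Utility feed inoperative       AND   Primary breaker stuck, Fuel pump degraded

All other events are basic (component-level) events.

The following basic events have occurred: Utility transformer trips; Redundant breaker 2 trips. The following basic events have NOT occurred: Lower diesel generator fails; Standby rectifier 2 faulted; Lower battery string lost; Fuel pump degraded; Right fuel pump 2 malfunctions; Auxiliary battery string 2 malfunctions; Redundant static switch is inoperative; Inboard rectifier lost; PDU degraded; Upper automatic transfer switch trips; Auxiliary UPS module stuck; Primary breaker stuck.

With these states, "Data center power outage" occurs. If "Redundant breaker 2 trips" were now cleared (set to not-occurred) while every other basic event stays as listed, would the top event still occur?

Counterfactual: set "Redundant breaker 2 trips" to not occurred.
Utility feed inoperative [AND]: Primary breaker stuck=not, Fuel pump degraded=not → not all inputs occur → does not occur.
Generator path down [AND]: Auxiliary UPS module stuck=not, Upper automatic transfer switch trips=not, PDU degraded=not → not all inputs occur → does not occur.
UPS chain lost [AND]: Utility transformer trips=occurs, Generator path down=not → not all inputs occur → does not occur.
Distribution tier fails [OR]: Inboard rectifier lost=not, Utility feed inoperative=not, Lower battery string lost=not, UPS chain lost=not → no input occurs → does not occur.
Bus A inoperative [OR]: Standby rectifier 2 faulted=not, Redundant breaker 2 trips=not → no input occurs → does not occur.
Bus B fails [OR]: Redundant static switch is inoperative=not, Bus A inoperative=not → no input occurs → does not occur.
Utility feed 2 inoperative [OR]: Lower diesel generator fails=not, Bus B fails=not → no input occurs → does not occur.
Generator path 2 inoperative [OR]: Utility feed 2 inoperative=not, Right fuel pump 2 malfunctions=not, Auxiliary battery string 2 malfunctions=not → no input occurs → does not occur.
Data center power outage [OR]: Distribution tier fails=not, Generator path 2 inoperative=not → no input occurs → does not occur.

No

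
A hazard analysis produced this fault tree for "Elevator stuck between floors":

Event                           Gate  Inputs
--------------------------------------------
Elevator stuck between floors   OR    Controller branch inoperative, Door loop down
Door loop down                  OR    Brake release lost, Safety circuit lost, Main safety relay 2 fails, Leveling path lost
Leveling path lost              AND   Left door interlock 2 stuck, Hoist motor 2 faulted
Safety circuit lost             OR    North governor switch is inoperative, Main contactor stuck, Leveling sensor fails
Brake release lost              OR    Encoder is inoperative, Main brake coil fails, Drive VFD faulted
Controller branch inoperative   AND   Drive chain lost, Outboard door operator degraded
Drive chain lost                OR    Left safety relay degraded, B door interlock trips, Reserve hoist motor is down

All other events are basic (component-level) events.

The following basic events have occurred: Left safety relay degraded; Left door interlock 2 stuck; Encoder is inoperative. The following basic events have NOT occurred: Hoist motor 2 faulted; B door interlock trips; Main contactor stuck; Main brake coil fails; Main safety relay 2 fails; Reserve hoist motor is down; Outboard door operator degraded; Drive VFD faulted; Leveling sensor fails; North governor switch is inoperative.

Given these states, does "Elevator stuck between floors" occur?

Yes

Drive chain lost [OR]: Left safety relay degraded=occurs, B door interlock trips=not, Reserve hoist motor is down=not → at least one input occurs → occurs.
Controller branch inoperative [AND]: Drive chain lost=occurs, Outboard door operator degraded=not → not all inputs occur → does not occur.
Brake release lost [OR]: Encoder is inoperative=occurs, Main brake coil fails=not, Drive VFD faulted=not → at least one input occurs → occurs.
Safety circuit lost [OR]: North governor switch is inoperative=not, Main contactor stuck=not, Leveling sensor fails=not → no input occurs → does not occur.
Leveling path lost [AND]: Left door interlock 2 stuck=occurs, Hoist motor 2 faulted=not → not all inputs occur → does not occur.
Door loop down [OR]: Brake release lost=occurs, Safety circuit lost=not, Main safety relay 2 fails=not, Leveling path lost=not → at least one input occurs → occurs.
Elevator stuck between floors [OR]: Controller branch inoperative=not, Door loop down=occurs → at least one input occurs → occurs.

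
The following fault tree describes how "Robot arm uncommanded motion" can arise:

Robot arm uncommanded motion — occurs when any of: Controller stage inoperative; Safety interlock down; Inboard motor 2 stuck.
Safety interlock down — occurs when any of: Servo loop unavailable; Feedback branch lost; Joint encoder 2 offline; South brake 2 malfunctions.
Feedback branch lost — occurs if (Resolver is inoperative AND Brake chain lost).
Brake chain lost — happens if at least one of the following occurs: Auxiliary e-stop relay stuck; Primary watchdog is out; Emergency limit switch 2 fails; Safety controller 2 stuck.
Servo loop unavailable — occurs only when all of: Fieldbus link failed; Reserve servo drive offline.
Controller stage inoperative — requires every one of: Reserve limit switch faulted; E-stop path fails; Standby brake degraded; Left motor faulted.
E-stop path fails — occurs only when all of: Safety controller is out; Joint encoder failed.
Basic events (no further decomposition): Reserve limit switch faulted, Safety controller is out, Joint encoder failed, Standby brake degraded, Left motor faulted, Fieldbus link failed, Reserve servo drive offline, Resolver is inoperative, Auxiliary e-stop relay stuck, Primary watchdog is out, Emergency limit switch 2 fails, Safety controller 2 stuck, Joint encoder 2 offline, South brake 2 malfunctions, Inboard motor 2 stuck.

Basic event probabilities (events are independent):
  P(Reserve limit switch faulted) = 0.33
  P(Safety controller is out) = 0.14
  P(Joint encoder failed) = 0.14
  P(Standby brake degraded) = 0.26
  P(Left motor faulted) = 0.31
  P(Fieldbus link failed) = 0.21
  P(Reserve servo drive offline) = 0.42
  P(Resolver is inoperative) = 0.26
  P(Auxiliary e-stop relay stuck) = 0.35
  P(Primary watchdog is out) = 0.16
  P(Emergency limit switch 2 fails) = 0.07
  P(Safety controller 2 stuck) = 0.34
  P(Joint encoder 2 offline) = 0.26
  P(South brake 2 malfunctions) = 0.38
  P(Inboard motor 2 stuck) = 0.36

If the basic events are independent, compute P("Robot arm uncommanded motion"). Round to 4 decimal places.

P(E-stop path fails) [AND] = 0.14 × 0.14 = 0.019600
P(Controller stage inoperative) [AND] = 0.33 × 0.019600 × 0.26 × 0.31 = 0.000521
P(Servo loop unavailable) [AND] = 0.21 × 0.42 = 0.088200
P(Brake chain lost) [OR] = 1 − (1−0.35) × (1−0.16) × (1−0.07) × (1−0.34) = 0.664865
P(Feedback branch lost) [AND] = 0.26 × 0.664865 = 0.172865
P(Safety interlock down) [OR] = 1 − (1−0.088200) × (1−0.172865) × (1−0.26) × (1−0.38) = 0.653981
P(Robot arm uncommanded motion) [OR] = 1 − (1−0.000521) × (1−0.653981) × (1−0.36) = 0.778663
Rounded to 4 decimal places: P(Robot arm uncommanded motion) ≈ 0.7787.

0.7787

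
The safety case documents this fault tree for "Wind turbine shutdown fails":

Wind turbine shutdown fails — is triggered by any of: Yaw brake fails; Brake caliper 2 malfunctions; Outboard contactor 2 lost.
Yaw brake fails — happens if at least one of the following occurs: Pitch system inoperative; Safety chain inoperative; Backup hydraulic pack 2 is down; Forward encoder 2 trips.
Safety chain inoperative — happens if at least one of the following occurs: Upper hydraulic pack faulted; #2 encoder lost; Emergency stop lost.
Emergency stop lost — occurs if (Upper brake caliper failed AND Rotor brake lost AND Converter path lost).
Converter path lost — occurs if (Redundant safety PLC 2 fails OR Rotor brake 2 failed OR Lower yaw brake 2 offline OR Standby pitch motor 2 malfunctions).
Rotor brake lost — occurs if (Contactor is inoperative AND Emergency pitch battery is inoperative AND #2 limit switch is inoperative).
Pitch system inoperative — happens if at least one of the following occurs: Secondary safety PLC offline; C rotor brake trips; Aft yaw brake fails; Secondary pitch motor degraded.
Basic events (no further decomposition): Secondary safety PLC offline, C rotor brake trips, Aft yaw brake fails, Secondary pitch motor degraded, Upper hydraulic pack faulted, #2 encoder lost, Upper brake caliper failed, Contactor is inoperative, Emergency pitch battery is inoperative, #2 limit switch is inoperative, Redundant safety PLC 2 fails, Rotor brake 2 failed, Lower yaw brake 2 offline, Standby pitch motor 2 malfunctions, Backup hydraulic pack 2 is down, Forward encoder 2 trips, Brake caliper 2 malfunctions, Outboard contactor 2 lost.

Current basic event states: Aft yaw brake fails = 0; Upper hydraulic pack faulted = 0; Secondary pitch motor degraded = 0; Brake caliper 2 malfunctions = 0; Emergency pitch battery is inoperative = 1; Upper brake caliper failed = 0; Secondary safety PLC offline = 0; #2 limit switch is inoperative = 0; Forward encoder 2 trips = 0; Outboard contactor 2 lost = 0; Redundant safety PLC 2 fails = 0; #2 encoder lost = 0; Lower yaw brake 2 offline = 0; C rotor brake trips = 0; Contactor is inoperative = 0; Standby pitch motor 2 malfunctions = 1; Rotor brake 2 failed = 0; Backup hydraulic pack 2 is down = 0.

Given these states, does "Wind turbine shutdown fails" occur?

No

Pitch system inoperative [OR]: Secondary safety PLC offline=not, C rotor brake trips=not, Aft yaw brake fails=not, Secondary pitch motor degraded=not → no input occurs → does not occur.
Rotor brake lost [AND]: Contactor is inoperative=not, Emergency pitch battery is inoperative=occurs, #2 limit switch is inoperative=not → not all inputs occur → does not occur.
Converter path lost [OR]: Redundant safety PLC 2 fails=not, Rotor brake 2 failed=not, Lower yaw brake 2 offline=not, Standby pitch motor 2 malfunctions=occurs → at least one input occurs → occurs.
Emergency stop lost [AND]: Upper brake caliper failed=not, Rotor brake lost=not, Converter path lost=occurs → not all inputs occur → does not occur.
Safety chain inoperative [OR]: Upper hydraulic pack faulted=not, #2 encoder lost=not, Emergency stop lost=not → no input occurs → does not occur.
Yaw brake fails [OR]: Pitch system inoperative=not, Safety chain inoperative=not, Backup hydraulic pack 2 is down=not, Forward encoder 2 trips=not → no input occurs → does not occur.
Wind turbine shutdown fails [OR]: Yaw brake fails=not, Brake caliper 2 malfunctions=not, Outboard contactor 2 lost=not → no input occurs → does not occur.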